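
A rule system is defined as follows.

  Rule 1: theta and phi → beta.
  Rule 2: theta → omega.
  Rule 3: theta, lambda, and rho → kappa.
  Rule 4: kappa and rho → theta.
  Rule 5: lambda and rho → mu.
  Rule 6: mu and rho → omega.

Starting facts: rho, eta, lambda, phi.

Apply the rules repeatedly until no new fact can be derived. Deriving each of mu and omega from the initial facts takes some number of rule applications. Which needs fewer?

mu

mu: lambda and rho hold, so mu follows (Rule 5). [1 rule application]
omega: lambda and rho hold, so mu follows (Rule 5). mu and rho hold, so omega follows (Rule 6). [2 rule applications]
mu needs fewer.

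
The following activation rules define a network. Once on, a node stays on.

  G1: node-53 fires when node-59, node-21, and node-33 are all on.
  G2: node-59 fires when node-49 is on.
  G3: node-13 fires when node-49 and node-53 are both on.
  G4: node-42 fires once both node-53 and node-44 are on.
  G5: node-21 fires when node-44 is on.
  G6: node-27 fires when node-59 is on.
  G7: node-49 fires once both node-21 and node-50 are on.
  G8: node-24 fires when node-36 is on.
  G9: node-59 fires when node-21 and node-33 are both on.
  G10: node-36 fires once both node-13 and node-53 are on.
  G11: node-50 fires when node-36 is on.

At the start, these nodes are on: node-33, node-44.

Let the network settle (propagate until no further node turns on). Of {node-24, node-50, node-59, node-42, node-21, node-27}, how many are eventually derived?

4

node-44 is on, so node-21 fires (G5).
node-21 and node-33 are on, so node-59 fires (G9).
node-59, node-21, and node-33 are on, so node-53 fires (G1).
G6: node-59 on → node-27 on.
G4: node-53 and node-44 on → node-42 on.
node-24 would need node-36 (G8), but node-36 never turns on.
node-50 would need node-36 (G11), but node-36 never turns on.
node-59: reached.
node-42: reached.
node-21: reached.
node-27: reached.
Reached: node-59, node-42, node-21, and node-27 — 4 of the 6.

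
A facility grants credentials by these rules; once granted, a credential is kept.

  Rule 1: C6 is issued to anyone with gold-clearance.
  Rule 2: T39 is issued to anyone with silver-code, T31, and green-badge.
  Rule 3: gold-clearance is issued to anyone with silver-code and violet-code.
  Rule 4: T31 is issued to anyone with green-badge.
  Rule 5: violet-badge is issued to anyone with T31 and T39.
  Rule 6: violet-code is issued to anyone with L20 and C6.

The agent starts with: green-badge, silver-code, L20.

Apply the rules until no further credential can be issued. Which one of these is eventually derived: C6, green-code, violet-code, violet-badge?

violet-badge

Holding green-badge grants T31 (Rule 4).
Holding silver-code, T31, and green-badge grants T39 (Rule 2).
Holding T31 and T39 grants violet-badge (Rule 5).
C6 would need gold-clearance (Rule 1), but gold-clearance is never granted. No rule produces green-code, and it is not given. violet-code would need L20 and C6 (Rule 6), but C6 is never granted.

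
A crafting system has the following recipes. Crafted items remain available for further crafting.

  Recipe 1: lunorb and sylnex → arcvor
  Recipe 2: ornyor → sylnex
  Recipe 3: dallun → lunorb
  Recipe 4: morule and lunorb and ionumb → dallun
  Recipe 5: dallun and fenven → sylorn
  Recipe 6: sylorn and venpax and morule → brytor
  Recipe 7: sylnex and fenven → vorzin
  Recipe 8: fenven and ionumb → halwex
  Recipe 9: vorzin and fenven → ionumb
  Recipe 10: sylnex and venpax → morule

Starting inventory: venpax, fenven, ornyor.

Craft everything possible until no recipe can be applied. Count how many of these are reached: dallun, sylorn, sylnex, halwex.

2

ornyor → sylnex (Recipe 2).
sylnex and fenven → vorzin (Recipe 7).
Using Recipe 9, vorzin and fenven make ionumb.
Using Recipe 8, fenven and ionumb make halwex.
dallun would need morule, lunorb, and ionumb (Recipe 4), but lunorb is never obtained.
sylorn would need dallun and fenven (Recipe 5), but dallun is never obtained.
sylnex: reached.
halwex: reached.
Reached: sylnex and halwex — 2 of the 4.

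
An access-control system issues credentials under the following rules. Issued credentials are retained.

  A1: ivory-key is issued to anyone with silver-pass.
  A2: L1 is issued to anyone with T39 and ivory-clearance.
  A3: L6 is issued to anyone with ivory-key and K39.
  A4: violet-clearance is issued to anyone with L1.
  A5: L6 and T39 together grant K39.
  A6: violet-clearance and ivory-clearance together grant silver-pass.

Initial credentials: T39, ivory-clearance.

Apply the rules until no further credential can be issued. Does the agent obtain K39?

K39 would need L6 and T39 (A5), but L6 is never granted.

No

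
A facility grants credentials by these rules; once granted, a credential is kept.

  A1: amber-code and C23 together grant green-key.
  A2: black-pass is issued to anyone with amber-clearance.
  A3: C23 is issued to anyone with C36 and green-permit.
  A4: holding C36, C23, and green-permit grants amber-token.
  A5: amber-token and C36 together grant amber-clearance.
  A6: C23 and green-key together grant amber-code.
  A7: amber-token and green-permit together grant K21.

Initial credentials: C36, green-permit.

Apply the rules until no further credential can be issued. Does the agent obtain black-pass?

Holding C36 and green-permit grants C23 (A3).
Holding C36, C23, and green-permit grants amber-token (A4).
Holding amber-token and C36 grants amber-clearance (A5).
Holding amber-clearance grants black-pass (A2).

Yes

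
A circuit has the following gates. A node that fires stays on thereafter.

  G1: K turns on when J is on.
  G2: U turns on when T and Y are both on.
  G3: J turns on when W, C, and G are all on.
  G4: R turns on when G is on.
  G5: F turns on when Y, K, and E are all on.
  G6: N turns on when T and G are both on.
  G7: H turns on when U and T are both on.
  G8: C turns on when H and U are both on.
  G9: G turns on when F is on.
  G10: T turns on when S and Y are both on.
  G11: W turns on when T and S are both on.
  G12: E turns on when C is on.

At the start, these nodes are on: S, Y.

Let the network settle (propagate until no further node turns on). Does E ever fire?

Yes

G10: S and Y on → T on.
G2: T and Y on → U on.
U and T are on, so H turns on (G7).
H and U are on, so C turns on (G8).
G12: C on → E on.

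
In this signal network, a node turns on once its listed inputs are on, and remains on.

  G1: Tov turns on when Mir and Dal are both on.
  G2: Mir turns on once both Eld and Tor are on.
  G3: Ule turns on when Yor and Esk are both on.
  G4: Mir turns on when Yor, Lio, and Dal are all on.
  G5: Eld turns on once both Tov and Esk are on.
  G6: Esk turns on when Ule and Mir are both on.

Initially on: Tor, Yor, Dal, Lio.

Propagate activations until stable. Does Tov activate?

Yor, Lio, and Dal are on, so Mir turns on (G4).
Mir and Dal are on, so Tov turns on (G1).

Yes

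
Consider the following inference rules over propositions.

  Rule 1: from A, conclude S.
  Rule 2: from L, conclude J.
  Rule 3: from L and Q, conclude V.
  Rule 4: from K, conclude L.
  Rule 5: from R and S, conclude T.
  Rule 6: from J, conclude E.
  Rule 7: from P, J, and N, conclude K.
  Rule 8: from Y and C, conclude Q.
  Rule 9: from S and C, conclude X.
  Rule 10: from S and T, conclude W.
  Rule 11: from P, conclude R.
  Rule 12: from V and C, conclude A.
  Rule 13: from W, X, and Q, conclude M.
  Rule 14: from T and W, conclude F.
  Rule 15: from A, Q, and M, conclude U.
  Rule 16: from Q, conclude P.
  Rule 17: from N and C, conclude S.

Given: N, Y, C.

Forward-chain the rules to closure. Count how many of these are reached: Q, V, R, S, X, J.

4

From N and C, Rule 17 gives S.
Y and C hold, so Q follows (Rule 8).
From S and C, Rule 9 gives X.
From Q, Rule 16 gives P.
From P, Rule 11 gives R.
Q: reached.
V would need L and Q (Rule 3), but L is never established.
R: reached.
S: reached.
X: reached.
J would need L (Rule 2), but L is never established.
Reached: Q, R, S, and X — 4 of the 6.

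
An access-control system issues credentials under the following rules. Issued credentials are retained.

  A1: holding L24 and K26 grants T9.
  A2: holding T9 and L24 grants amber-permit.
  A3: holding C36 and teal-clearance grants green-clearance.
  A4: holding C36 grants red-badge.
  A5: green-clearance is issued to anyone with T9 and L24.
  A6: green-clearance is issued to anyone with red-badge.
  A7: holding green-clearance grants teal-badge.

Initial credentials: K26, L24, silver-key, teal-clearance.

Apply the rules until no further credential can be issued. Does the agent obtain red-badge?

red-badge would need C36 (A4), but C36 is never granted.

No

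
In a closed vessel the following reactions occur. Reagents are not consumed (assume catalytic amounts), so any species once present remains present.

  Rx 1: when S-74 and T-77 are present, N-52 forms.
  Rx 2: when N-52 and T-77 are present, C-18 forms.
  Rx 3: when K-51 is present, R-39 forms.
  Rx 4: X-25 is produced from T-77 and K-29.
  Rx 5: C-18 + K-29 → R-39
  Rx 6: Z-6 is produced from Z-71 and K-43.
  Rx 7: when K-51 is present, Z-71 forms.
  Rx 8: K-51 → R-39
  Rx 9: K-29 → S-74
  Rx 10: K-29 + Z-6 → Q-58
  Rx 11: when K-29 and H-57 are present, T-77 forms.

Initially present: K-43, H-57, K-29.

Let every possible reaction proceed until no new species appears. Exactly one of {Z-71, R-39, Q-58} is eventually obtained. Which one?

R-39

K-29 present → S-74 forms (Rx 9).
K-29 and H-57 present → T-77 forms (Rx 11).
S-74 and T-77 present → N-52 forms (Rx 1).
N-52 and T-77 present → C-18 forms (Rx 2).
C-18 and K-29 present → R-39 forms (Rx 5).
Z-71 would need K-51 (Rx 7), but K-51 never forms. Q-58 would need K-29 and Z-6 (Rx 10), but Z-6 never forms.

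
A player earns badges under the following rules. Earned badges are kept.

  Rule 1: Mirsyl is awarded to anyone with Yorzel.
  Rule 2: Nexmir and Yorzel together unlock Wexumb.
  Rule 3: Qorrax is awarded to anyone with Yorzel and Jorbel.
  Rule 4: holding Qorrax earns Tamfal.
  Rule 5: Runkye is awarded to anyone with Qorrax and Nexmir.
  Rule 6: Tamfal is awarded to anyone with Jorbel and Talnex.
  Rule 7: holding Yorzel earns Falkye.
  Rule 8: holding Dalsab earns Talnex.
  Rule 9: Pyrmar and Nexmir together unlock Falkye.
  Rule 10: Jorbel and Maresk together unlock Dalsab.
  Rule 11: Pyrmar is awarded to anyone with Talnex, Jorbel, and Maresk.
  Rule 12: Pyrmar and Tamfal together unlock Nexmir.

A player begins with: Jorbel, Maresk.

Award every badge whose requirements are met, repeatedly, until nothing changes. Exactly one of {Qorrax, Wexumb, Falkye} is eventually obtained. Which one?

Falkye

With Jorbel and Maresk, Dalsab is earned (Rule 10).
With Dalsab, Talnex is earned (Rule 8).
With Jorbel and Talnex, Tamfal is earned (Rule 6).
With Talnex, Jorbel, and Maresk, Pyrmar is earned (Rule 11).
With Pyrmar and Tamfal, Nexmir is earned (Rule 12).
With Pyrmar and Nexmir, Falkye is earned (Rule 9).
Wexumb would need Nexmir and Yorzel (Rule 2), but Yorzel is never earned. Qorrax would need Yorzel and Jorbel (Rule 3), but Yorzel is never earned.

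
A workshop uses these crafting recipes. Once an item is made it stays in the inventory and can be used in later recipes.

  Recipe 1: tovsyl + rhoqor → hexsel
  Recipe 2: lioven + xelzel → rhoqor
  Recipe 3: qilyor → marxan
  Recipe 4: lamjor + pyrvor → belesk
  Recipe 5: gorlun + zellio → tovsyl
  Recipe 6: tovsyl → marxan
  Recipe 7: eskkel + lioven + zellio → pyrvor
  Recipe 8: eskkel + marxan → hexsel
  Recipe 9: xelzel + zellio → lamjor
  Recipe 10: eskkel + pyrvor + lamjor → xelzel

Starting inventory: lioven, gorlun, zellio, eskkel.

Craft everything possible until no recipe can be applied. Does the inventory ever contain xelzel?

xelzel would need eskkel, pyrvor, and lamjor (Recipe 10), but lamjor is never obtained.

No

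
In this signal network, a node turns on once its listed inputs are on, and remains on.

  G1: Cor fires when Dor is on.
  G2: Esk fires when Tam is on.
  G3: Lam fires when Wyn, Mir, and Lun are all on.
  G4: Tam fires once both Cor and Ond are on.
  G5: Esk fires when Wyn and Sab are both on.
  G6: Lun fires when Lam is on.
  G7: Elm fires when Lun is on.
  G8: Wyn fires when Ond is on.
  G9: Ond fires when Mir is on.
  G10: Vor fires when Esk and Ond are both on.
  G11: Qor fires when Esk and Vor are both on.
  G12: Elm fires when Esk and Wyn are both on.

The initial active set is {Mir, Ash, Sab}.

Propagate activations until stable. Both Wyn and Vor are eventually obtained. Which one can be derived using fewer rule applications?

Wyn: G9: Mir on → Ond on. G8: Ond on → Wyn on. [2 rule applications]
Vor: G9: Mir on → Ond on. G8: Ond on → Wyn on. G5: Wyn and Sab on → Esk on. G10: Esk and Ond on → Vor on. [4 rule applications]
Wyn needs fewer.

Wyn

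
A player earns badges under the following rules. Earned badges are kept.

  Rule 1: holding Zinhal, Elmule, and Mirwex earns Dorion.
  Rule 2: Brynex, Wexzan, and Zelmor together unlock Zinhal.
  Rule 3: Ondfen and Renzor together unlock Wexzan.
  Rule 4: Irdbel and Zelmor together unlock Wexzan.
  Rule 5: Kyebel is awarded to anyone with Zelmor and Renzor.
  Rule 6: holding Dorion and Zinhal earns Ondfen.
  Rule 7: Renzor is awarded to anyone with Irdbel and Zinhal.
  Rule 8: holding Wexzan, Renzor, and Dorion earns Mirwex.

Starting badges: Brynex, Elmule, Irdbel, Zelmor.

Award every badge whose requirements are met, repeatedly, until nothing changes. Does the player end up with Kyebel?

With Irdbel and Zelmor, Wexzan is earned (Rule 4).
With Brynex, Wexzan, and Zelmor, Zinhal is earned (Rule 2).
With Irdbel and Zinhal, Renzor is earned (Rule 7).
With Zelmor and Renzor, Kyebel is earned (Rule 5).

Yes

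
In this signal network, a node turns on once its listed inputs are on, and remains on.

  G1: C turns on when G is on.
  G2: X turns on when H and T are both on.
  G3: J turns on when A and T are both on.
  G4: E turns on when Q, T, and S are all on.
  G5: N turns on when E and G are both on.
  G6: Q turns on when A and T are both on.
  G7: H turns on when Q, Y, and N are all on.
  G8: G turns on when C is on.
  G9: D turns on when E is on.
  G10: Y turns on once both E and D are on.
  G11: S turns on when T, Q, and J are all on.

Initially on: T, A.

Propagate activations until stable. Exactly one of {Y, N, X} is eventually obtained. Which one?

Y

G6: A and T on → Q on.
A and T are on, so J turns on (G3).
G11: T, Q, and J on → S on.
Q, T, and S are on, so E turns on (G4).
G9: E on → D on.
G10: E and D on → Y on.
X would need H and T (G2), but H never turns on. N would need E and G (G5), but G never turns on.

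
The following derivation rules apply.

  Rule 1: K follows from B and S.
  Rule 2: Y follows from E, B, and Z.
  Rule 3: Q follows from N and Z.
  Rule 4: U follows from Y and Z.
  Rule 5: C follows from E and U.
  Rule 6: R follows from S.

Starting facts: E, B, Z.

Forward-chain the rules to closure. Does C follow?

Yes

From E, B, and Z, Rule 2 gives Y.
Y and Z hold, so U follows (Rule 4).
From E and U, Rule 5 gives C.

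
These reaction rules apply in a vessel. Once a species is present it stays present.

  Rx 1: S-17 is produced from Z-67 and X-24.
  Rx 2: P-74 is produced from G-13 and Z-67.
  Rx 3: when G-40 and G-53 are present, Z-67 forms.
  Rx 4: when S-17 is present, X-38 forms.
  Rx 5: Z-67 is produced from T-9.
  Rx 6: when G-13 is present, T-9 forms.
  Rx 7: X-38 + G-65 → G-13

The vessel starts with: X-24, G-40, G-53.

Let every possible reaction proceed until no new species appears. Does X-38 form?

G-40 and G-53 present → Z-67 forms (Rx 3).
Z-67 and X-24 present → S-17 forms (Rx 1).
S-17 present → X-38 forms (Rx 4).

Yes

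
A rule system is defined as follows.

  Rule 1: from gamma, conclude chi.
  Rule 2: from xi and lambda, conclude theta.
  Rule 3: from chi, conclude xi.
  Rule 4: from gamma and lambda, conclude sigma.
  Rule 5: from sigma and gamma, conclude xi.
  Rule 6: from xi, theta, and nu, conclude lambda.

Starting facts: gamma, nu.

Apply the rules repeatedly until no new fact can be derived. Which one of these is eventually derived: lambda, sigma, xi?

xi

gamma holds, so chi follows (Rule 1).
chi holds, so xi follows (Rule 3).
sigma would need gamma and lambda (Rule 4), but lambda is never established. lambda would need xi, theta, and nu (Rule 6), but theta is never established.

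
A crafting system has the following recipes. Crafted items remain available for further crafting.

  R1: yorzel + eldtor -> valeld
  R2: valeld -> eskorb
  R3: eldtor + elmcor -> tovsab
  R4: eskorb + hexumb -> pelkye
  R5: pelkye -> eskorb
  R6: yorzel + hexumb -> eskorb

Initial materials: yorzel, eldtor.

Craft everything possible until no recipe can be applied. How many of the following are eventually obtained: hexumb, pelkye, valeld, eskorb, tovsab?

yorzel + eldtor -> valeld (R1).
valeld -> eskorb (R2).
No rule produces hexumb, and it is not given.
pelkye would need eskorb and hexumb (R4), but hexumb is never obtained.
valeld: reached.
eskorb: reached.
tovsab would need eldtor and elmcor (R3), but elmcor is never obtained.
Reached: valeld and eskorb — 2 of the 5.

2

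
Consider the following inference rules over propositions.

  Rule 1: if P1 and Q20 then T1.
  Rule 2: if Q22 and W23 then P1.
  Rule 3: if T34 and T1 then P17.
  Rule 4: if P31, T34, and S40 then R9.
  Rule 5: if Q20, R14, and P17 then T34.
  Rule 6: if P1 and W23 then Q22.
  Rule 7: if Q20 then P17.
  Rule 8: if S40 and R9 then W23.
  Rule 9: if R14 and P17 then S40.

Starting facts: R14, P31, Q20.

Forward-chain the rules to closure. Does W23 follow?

Q20 holds, so P17 follows (Rule 7).
Q20, R14, and P17 hold, so T34 follows (Rule 5).
From R14 and P17, Rule 9 gives S40.
From P31, T34, and S40, Rule 4 gives R9.
From S40 and R9, Rule 8 gives W23.

Yes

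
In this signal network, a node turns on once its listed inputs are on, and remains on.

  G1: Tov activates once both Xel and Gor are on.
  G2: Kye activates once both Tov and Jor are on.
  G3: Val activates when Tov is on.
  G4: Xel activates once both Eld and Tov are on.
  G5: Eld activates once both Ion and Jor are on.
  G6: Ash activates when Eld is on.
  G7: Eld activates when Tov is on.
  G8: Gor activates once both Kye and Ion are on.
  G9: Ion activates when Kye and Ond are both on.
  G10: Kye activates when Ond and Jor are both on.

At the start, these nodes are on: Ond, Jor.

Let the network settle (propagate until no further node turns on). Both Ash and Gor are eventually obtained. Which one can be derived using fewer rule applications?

Gor: G10: Ond and Jor on → Kye on. Kye and Ond are on, so Ion activates (G9). G8: Kye and Ion on → Gor on. [3 rule applications]
Ash: Ond and Jor are on, so Kye activates (G10). Kye and Ond are on, so Ion activates (G9). G5: Ion and Jor on → Eld on. Eld is on, so Ash activates (G6). [4 rule applications]
Gor needs fewer.

Gor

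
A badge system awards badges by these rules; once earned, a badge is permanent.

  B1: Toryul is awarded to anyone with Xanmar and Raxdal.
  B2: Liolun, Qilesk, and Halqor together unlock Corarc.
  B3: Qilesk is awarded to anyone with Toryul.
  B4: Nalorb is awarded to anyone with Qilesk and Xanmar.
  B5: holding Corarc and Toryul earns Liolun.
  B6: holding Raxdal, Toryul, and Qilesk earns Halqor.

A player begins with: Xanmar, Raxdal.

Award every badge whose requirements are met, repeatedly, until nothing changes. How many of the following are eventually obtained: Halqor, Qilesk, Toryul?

With Xanmar and Raxdal, Toryul is earned (B1).
With Toryul, Qilesk is earned (B3).
With Raxdal, Toryul, and Qilesk, Halqor is earned (B6).
Halqor: reached.
Qilesk: reached.
Toryul: reached.
All 3 are reached.

3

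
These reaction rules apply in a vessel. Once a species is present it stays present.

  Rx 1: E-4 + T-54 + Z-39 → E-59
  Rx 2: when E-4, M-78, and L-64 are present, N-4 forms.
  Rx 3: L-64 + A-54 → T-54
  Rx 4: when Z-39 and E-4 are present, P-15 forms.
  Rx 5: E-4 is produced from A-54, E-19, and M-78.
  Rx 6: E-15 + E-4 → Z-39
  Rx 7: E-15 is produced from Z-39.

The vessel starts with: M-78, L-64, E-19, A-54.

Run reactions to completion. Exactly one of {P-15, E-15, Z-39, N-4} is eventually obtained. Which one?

A-54, E-19, and M-78 present → E-4 forms (Rx 5).
E-4, M-78, and L-64 present → N-4 forms (Rx 2).
E-15 would need Z-39 (Rx 7), but Z-39 never forms. Z-39 would need E-15 and E-4 (Rx 6), but E-15 never forms. P-15 would need Z-39 and E-4 (Rx 4), but Z-39 never forms.

N-4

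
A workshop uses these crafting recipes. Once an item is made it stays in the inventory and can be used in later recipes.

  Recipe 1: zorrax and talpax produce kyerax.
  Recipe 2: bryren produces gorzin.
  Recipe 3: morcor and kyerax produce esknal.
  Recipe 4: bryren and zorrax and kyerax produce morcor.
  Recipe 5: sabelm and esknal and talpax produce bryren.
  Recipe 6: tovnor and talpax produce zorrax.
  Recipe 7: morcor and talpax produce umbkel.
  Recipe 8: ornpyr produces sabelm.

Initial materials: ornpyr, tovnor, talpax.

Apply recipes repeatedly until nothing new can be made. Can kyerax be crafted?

Yes

tovnor and talpax → zorrax (Recipe 6).
Using Recipe 1, zorrax and talpax make kyerax.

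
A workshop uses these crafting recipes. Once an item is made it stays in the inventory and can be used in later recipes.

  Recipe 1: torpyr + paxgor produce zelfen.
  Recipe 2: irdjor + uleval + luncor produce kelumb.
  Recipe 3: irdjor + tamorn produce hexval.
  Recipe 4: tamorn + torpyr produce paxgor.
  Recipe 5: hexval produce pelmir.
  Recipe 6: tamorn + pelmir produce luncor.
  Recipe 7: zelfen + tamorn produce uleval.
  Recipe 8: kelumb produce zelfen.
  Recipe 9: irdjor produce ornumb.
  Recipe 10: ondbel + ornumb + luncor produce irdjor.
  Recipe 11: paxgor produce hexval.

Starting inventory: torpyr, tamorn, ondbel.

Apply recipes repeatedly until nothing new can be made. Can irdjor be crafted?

No

irdjor would need ondbel, ornumb, and luncor (Recipe 10), but ornumb is never obtained.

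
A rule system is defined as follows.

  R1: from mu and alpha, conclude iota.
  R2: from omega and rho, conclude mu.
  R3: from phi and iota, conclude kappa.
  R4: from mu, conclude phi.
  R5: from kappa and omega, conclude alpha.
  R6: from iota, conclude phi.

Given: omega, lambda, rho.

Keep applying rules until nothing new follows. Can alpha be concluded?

alpha would need kappa and omega (R5), but kappa is never established.

No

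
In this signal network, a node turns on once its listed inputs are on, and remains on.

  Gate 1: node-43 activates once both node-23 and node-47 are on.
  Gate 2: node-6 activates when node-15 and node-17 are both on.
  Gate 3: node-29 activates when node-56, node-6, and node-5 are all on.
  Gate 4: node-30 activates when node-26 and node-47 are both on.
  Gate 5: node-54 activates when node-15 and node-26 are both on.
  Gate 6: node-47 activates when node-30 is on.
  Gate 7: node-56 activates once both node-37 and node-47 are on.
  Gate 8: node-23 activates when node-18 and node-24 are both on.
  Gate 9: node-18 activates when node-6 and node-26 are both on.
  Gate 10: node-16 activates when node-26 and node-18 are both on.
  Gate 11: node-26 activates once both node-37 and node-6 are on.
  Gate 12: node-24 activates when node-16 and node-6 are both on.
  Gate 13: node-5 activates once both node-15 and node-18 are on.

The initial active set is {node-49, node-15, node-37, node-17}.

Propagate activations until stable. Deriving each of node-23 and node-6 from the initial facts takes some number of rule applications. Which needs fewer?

node-6: node-15 and node-17 are on, so node-6 activates (Gate 2). [1 rule application]
node-23: node-15 and node-17 are on, so node-6 activates (Gate 2). Gate 11: node-37 and node-6 on → node-26 on. Gate 9: node-6 and node-26 on → node-18 on. Gate 10: node-26 and node-18 on → node-16 on. Gate 12: node-16 and node-6 on → node-24 on. Gate 8: node-18 and node-24 on → node-23 on. [6 rule applications]
node-6 needs fewer.

node-6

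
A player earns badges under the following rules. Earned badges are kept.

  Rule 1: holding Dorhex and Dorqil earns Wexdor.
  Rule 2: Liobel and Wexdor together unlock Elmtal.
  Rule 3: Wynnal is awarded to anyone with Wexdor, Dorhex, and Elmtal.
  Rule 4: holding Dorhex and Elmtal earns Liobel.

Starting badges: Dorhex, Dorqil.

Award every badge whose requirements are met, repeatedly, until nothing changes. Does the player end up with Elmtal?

No

Elmtal would need Liobel and Wexdor (Rule 2), but Liobel is never earned.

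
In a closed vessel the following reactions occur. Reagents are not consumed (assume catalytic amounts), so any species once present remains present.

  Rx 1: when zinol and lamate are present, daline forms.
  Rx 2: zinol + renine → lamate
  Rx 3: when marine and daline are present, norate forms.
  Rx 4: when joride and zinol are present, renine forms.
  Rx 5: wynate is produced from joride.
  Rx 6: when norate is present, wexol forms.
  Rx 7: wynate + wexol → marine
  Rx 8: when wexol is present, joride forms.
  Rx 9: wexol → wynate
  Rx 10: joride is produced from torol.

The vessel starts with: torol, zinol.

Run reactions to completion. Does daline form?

torol present → joride forms (Rx 10).
joride and zinol present → renine forms (Rx 4).
zinol and renine present → lamate forms (Rx 2).
zinol and lamate present → daline forms (Rx 1).

Yes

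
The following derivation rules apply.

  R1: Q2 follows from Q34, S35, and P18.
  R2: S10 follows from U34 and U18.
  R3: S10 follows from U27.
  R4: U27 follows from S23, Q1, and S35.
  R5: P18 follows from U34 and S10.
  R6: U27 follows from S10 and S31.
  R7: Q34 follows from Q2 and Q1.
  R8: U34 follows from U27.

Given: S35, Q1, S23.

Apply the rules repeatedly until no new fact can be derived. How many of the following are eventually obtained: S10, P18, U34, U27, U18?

S23, Q1, and S35 hold, so U27 follows (R4).
U27 holds, so U34 follows (R8).
U27 holds, so S10 follows (R3).
From U34 and S10, R5 gives P18.
S10: reached.
P18: reached.
U34: reached.
U27: reached.
No rule produces U18, and it is not given.
Reached: S10, P18, U34, and U27 — 4 of the 5.

4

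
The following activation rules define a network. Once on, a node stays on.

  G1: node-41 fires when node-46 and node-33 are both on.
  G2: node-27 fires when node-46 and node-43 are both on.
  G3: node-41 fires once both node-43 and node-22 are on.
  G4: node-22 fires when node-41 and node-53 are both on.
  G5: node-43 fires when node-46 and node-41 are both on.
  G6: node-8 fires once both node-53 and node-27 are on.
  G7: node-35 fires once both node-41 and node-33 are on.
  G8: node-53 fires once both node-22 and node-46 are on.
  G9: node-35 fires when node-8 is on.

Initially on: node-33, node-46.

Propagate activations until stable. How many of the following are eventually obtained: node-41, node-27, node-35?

G1: node-46 and node-33 on → node-41 on.
G7: node-41 and node-33 on → node-35 on.
G5: node-46 and node-41 on → node-43 on.
node-46 and node-43 are on, so node-27 fires (G2).
node-41: reached.
node-27: reached.
node-35: reached.
All 3 are reached.

3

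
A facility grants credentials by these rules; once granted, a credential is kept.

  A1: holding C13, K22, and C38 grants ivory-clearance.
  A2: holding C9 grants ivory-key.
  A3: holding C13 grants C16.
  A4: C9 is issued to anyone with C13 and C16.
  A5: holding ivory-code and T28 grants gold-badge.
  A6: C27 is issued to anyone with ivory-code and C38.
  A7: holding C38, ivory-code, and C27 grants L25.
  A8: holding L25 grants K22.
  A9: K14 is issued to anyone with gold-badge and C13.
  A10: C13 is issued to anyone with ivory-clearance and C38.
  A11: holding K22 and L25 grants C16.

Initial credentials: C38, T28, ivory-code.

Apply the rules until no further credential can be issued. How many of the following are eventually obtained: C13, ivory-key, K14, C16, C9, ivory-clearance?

1

Holding ivory-code and C38 grants C27 (A6).
Holding C38, ivory-code, and C27 grants L25 (A7).
Holding L25 grants K22 (A8).
Holding K22 and L25 grants C16 (A11).
C13 would need ivory-clearance and C38 (A10), but ivory-clearance is never granted.
ivory-key would need C9 (A2), but C9 is never granted.
K14 would need gold-badge and C13 (A9), but C13 is never granted.
C16: reached.
C9 would need C13 and C16 (A4), but C13 is never granted.
ivory-clearance would need C13, K22, and C38 (A1), but C13 is never granted.
Reached: C16 — 1 of the 6.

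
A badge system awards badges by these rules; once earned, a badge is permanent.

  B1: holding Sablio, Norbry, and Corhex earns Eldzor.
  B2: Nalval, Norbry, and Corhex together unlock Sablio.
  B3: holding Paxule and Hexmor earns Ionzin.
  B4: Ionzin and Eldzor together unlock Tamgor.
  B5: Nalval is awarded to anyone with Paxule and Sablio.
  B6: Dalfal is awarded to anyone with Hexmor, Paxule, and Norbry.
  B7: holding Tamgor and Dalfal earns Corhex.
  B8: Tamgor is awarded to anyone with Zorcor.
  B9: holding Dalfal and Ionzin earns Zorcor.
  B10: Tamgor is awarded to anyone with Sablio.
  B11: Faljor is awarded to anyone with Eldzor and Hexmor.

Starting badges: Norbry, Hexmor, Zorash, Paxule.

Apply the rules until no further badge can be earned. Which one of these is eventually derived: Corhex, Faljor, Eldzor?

With Paxule and Hexmor, Ionzin is earned (B3).
With Hexmor, Paxule, and Norbry, Dalfal is earned (B6).
With Dalfal and Ionzin, Zorcor is earned (B9).
With Zorcor, Tamgor is earned (B8).
With Tamgor and Dalfal, Corhex is earned (B7).
Faljor would need Eldzor and Hexmor (B11), but Eldzor is never earned. Eldzor would need Sablio, Norbry, and Corhex (B1), but Sablio is never earned.

Corhex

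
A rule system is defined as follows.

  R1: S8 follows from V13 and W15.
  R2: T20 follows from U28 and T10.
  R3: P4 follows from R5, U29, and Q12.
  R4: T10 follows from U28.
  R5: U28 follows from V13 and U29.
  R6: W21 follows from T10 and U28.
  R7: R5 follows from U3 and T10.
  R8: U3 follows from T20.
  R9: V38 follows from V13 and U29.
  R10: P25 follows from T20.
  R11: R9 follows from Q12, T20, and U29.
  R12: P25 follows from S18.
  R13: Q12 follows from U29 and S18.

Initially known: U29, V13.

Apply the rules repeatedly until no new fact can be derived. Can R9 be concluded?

No

R9 would need Q12, T20, and U29 (R11), but Q12 is never established.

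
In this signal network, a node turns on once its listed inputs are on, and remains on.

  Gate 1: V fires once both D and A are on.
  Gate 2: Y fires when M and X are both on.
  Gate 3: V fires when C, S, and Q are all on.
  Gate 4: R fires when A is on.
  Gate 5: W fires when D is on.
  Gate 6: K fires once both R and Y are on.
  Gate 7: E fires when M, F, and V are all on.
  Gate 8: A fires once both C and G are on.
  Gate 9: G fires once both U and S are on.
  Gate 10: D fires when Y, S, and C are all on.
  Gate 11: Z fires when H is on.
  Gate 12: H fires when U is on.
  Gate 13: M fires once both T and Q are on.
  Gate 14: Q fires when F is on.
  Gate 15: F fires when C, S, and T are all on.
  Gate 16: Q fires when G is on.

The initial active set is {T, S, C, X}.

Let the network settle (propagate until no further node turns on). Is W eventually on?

Gate 15: C, S, and T on → F on.
Gate 14: F on → Q on.
Gate 13: T and Q on → M on.
Gate 2: M and X on → Y on.
Gate 10: Y, S, and C on → D on.
Gate 5: D on → W on.

Yes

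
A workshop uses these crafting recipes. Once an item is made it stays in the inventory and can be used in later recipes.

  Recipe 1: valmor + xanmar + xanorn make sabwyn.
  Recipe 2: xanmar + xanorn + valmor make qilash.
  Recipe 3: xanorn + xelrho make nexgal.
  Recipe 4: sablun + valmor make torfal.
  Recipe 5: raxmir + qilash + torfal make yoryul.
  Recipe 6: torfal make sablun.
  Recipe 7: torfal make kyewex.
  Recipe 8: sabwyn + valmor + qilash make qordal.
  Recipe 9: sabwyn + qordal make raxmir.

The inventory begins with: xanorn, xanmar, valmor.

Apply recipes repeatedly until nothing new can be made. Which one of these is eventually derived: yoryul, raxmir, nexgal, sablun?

Using Recipe 2, xanmar, xanorn, and valmor make qilash.
Using Recipe 1, valmor, xanmar, and xanorn make sabwyn.
sabwyn + valmor + qilash → qordal (Recipe 8).
Using Recipe 9, sabwyn and qordal make raxmir.
sablun would need torfal (Recipe 6), but torfal is never obtained. nexgal would need xanorn and xelrho (Recipe 3), but xelrho is never obtained. yoryul would need raxmir, qilash, and torfal (Recipe 5), but torfal is never obtained.

raxmir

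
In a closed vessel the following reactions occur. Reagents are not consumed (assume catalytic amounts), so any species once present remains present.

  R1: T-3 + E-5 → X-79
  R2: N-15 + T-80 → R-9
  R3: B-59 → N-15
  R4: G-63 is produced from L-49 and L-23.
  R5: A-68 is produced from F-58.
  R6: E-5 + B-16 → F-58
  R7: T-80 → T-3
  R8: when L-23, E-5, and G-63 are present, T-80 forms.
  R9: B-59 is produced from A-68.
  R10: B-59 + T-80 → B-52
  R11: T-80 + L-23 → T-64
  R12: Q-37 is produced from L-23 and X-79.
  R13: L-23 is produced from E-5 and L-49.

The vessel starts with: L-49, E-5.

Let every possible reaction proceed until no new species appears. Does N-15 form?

N-15 would need B-59 (R3), but B-59 never forms.

No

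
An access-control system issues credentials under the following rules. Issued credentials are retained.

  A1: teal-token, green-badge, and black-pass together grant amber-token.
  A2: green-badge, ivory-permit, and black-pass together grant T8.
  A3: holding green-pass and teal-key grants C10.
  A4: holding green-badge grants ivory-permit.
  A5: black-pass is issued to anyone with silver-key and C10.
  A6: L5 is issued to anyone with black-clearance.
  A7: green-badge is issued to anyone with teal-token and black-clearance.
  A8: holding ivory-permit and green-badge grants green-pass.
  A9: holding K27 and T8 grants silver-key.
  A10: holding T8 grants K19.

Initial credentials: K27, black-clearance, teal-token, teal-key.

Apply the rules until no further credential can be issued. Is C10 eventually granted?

Holding teal-token and black-clearance grants green-badge (A7).
Holding green-badge grants ivory-permit (A4).
Holding ivory-permit and green-badge grants green-pass (A8).
Holding green-pass and teal-key grants C10 (A3).

Yes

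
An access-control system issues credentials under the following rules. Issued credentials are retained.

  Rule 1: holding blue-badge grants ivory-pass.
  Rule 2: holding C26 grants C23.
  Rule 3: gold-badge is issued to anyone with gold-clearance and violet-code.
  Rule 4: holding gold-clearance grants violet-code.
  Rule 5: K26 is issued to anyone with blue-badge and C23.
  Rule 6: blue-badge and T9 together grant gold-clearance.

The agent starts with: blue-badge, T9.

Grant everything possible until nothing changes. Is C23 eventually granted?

C23 would need C26 (Rule 2), but C26 is never granted.

No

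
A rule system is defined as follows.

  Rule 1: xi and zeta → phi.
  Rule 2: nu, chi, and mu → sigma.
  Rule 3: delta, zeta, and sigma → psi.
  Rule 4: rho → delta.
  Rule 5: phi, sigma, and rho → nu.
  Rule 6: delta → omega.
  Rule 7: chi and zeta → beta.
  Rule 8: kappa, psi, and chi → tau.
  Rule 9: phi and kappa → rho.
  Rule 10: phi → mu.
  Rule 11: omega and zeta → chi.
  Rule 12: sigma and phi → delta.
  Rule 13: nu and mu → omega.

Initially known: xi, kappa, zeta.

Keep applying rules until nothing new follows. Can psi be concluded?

psi would need delta, zeta, and sigma (Rule 3), but sigma is never established.

No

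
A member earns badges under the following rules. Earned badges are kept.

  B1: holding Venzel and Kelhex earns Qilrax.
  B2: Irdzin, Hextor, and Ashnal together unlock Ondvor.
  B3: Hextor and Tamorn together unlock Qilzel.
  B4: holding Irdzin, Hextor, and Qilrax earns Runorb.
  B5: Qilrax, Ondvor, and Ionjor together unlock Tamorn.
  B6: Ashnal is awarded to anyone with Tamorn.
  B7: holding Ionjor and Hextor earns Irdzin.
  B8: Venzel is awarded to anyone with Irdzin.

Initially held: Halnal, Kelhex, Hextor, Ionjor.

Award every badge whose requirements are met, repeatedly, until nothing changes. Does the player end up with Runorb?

With Ionjor and Hextor, Irdzin is earned (B7).
With Irdzin, Venzel is earned (B8).
With Venzel and Kelhex, Qilrax is earned (B1).
With Irdzin, Hextor, and Qilrax, Runorb is earned (B4).

Yes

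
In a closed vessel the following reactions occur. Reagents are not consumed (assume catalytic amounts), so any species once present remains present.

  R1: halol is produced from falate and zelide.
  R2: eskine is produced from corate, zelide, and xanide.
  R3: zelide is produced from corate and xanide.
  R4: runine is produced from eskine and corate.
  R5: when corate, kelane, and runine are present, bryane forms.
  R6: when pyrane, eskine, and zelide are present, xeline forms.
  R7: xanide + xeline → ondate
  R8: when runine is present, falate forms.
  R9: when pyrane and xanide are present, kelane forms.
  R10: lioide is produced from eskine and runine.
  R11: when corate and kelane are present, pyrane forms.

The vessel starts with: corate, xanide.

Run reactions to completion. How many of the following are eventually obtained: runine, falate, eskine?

corate and xanide present → zelide forms (R3).
corate, zelide, and xanide present → eskine forms (R2).
eskine and corate present → runine forms (R4).
runine present → falate forms (R8).
runine: reached.
falate: reached.
eskine: reached.
All 3 are reached.

3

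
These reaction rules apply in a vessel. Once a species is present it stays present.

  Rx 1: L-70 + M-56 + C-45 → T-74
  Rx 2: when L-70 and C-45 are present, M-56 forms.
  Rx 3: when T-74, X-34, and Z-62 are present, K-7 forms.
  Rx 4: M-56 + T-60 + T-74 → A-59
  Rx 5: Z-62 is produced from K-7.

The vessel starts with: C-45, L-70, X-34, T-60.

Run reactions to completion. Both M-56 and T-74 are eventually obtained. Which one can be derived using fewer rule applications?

M-56: L-70 and C-45 present → M-56 forms (Rx 2). [1 rule application]
T-74: L-70 and C-45 present → M-56 forms (Rx 2). L-70, M-56, and C-45 present → T-74 forms (Rx 1). [2 rule applications]
M-56 needs fewer.

M-56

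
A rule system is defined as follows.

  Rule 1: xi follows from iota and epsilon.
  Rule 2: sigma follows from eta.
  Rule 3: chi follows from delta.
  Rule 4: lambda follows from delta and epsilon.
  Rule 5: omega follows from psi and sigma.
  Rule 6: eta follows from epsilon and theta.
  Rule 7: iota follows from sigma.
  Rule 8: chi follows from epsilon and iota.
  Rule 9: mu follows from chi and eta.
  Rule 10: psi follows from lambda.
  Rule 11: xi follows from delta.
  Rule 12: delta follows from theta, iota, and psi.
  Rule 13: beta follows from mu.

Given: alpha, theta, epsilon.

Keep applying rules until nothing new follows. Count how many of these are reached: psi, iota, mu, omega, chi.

3

From epsilon and theta, Rule 6 gives eta.
From eta, Rule 2 gives sigma.
sigma holds, so iota follows (Rule 7).
epsilon and iota hold, so chi follows (Rule 8).
From chi and eta, Rule 9 gives mu.
psi would need lambda (Rule 10), but lambda is never established.
iota: reached.
mu: reached.
omega would need psi and sigma (Rule 5), but psi is never established.
chi: reached.
Reached: iota, mu, and chi — 3 of the 5.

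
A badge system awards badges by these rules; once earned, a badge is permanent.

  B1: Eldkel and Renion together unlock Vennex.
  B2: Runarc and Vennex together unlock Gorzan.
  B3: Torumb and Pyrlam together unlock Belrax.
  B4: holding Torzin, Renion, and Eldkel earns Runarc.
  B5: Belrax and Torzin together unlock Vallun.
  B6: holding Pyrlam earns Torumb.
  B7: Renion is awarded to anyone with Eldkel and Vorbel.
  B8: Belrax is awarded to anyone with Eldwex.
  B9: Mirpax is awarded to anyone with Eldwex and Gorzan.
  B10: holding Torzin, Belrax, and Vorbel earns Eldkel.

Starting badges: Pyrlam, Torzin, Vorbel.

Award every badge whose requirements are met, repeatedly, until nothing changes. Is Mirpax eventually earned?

Mirpax would need Eldwex and Gorzan (B9), but Eldwex is never earned.

No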